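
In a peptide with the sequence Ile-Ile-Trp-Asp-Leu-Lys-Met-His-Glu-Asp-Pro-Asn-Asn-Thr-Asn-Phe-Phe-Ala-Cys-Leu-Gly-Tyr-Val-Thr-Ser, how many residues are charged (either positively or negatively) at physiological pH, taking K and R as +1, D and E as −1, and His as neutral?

4

Charged side chains at pH ~7.4: K, R (positive); D, E (negative).
Matching residues: Asp4, Lys6, Glu9, Asp10.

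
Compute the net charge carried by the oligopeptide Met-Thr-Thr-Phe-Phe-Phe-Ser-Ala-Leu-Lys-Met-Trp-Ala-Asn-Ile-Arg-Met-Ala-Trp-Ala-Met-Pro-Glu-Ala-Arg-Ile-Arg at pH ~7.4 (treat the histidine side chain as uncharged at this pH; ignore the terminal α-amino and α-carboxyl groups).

The side chains ionized at physiological pH are Lys/Arg (+1) and Asp/Glu (−1); with His treated as neutral, nothing else contributes.
Positive (K, R): Lys10, Arg16, Arg25, Arg27 → +4.
Negative (D, E): Glu23 → −1.
Net charge = (+4) + (−1) = +3.

+3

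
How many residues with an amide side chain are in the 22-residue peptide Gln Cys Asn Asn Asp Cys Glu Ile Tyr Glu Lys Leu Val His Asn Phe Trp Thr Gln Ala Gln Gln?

The amide-side-chain residues are Asn (N) and Gln (Q).
Matching residues: Gln1, Asn3, Asn4, Asn15, Gln19, Gln21, Gln22.

7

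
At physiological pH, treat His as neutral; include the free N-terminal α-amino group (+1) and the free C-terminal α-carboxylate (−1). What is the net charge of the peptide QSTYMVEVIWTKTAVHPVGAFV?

The side chains ionized at physiological pH are Lys/Arg (+1) and Asp/Glu (−1); with His treated as neutral, nothing else contributes.
Positive (K, R): K12 → +1.
Negative (D, E): E7 → −1.
The N-terminus (+1) and C-terminus (−1) cancel.
Net charge = (+1) + (−1) = 0.

0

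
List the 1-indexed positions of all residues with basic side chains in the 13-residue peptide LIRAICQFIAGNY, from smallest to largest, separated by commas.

The basic amino acids are Lys (K), Arg (R), and His (H).
Matching residues: R3.

3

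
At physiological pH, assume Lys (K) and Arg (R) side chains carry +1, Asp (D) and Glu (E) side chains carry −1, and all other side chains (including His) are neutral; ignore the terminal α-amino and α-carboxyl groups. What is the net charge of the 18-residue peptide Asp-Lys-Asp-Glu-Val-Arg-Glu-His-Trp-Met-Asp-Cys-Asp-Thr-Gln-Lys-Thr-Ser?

-3

Positive (K, R): Lys2, Arg6, Lys16 → +3.
Negative (D, E): Asp1, Asp3, Glu4, Glu7, Asp11, Asp13 → −6.
Net charge = (+3) + (−6) = −3.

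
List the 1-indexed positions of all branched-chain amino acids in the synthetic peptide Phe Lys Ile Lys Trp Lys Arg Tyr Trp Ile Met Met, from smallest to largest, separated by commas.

3, 10

Valine (V), leucine (L), and isoleucine (I) are the branched-chain amino acids.
Matching residues: Ile3, Ile10.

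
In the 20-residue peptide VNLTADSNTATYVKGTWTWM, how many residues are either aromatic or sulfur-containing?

4

Aromatic: F, W, Y. Sulfur-containing: C, M.
Aromatic residues here: Y12, W17, W19 (3).
Sulfur-containing residues here: M20 (1).
The two groups share no amino acid, so total = 3 + 1 = 4.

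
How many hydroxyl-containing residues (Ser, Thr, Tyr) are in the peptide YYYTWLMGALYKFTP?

Matching residues: Y1, Y2, Y3, T4, Y11, T14.

6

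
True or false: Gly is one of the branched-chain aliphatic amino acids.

False

Valine (V), leucine (L), and isoleucine (I) are the branched-chain amino acids.
Glycine is not in this group.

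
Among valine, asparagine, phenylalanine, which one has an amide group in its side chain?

asparagine

Only N (asparagine) and Q (glutamine) carry a side-chain carboxamide.
Of the listed options, only asparagine belongs to this group.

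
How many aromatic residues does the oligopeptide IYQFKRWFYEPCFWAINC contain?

F, W, and Y each carry an aromatic ring on the side chain.
Matching residues: Y2, F4, W7, F8, Y9, F13, W14.

7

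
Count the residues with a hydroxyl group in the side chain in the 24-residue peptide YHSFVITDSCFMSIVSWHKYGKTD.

The –OH-bearing residues are Ser, Thr (aliphatic alcohols), and Tyr (phenol).
Matching residues: Y1, S3, T7, S9, S13, S16, Y20, T23.

8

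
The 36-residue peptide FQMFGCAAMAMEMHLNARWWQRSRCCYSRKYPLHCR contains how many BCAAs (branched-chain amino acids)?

V, L, and I make up the branched-chain aliphatic group.
Matching residues: L15, L33.

2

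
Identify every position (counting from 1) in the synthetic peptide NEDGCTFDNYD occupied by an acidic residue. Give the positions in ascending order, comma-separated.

2, 3, 8, 11

Only D (aspartate) and E (glutamate) carry a side-chain carboxylic acid.
Matching residues: E2, D3, D8, D11.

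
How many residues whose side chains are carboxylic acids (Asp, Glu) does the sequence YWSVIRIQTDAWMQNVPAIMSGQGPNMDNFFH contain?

2

Matching residues: D10, D28.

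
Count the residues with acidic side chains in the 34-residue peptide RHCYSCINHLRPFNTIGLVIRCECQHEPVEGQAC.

Only D (aspartate) and E (glutamate) carry a side-chain carboxylic acid.
Matching residues: E23, E27, E30.

3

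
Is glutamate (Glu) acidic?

Yes

The acidic residues are Asp (D) and Glu (E), whose side chains end in a carboxylate group.
Glutamate is in this group.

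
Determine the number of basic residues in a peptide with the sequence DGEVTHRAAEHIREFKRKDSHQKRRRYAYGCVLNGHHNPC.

14

Lysine (K), arginine (R), and histidine (H) have basic, nitrogen-containing side chains.
Matching residues: H6, R7, H11, R13, K16, R17, K18, H21, K23, R24, R25, R26, H36, H37.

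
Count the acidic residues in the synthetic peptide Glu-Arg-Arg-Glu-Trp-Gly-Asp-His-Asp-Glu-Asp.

6

Aspartate (D) and glutamate (E) have carboxylic-acid side chains and are the acidic amino acids.
Matching residues: Glu1, Glu4, Asp7, Asp9, Glu10, Asp11.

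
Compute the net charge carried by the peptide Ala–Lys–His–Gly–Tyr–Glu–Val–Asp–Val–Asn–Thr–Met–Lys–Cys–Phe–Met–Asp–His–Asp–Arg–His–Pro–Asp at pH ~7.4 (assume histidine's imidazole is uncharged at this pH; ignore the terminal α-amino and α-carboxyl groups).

-2

Near pH 7.4, K and R contribute +1 each, D and E contribute −1 each, and every other side chain (His included, as stated) is uncharged.
Positive (K, R): Lys2, Lys13, Arg20 → +3.
Negative (D, E): Glu6, Asp8, Asp17, Asp19, Asp23 → −5.
Net charge = (+3) + (−5) = −2.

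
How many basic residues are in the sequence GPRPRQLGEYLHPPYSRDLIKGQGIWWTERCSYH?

7

K, R, and H are the three residues with basic side chains (ε-amine, guanidinium, and imidazole respectively).
Matching residues: R3, R5, H12, R17, K21, R30, H34.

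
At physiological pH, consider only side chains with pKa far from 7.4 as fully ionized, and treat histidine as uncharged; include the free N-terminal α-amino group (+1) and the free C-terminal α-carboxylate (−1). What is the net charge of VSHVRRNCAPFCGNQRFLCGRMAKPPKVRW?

+7

At pH ~7.4 the Lys and Arg side chains are protonated (+1), the Asp and Glu side chains are deprotonated (−1), and with His taken as neutral all other side chains carry no charge.
Positive (K, R): R5, R6, R16, R21, K24, K27, R29 → +7.
Negative (D, E): none → −0.
The N-terminus (+1) and C-terminus (−1) cancel.
Net charge = (+7) + (−0) = +7.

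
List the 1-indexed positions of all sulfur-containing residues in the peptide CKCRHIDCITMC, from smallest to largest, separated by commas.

The sulfur-bearing residues are cysteine (–SH) and methionine (–S–CH₃).
Matching residues: C1, C3, C8, M11, C12.

1, 3, 8, 11, 12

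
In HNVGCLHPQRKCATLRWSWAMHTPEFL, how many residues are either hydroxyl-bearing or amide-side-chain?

5

Hydroxyl-bearing: S, T, Y. Amide-side-chain: N, Q.
Hydroxyl-bearing residues here: T14, S18, T23 (3).
Amide-side-chain residues here: N2, Q9 (2).
The two groups share no amino acid, so total = 3 + 2 = 5.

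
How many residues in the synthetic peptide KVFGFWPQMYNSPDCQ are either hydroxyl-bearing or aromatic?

5

Hydroxyl-bearing: S, T, Y. Aromatic: F, W, Y.
Hydroxyl-bearing residues here: Y10, S12 (2).
Aromatic residues here: F3, F5, W6, Y10 (4).
Y is in both groups, so the 1 Y residue must not be double-counted.
Total = 2 + 4 − 1 = 5.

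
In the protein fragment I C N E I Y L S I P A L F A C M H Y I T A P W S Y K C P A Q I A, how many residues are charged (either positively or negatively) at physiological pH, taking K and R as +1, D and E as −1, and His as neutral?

Charged side chains at pH ~7.4: K, R (positive); D, E (negative).
Matching residues: E4, K26.

2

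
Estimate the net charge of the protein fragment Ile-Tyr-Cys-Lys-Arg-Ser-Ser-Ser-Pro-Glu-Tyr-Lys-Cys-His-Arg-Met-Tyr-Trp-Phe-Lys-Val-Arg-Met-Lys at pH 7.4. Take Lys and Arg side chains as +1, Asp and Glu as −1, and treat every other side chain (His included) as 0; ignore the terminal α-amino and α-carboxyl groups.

+6

Positive (K, R): Lys4, Arg5, Lys12, Arg15, Lys20, Arg22, Lys24 → +7.
Negative (D, E): Glu10 → −1.
Net charge = (+7) + (−1) = +6.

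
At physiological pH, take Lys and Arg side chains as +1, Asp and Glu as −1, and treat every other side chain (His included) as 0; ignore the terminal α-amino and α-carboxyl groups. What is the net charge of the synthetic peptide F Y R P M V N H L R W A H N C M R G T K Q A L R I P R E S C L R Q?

+6

Positive (K, R): R3, R10, R17, K20, R24, R27, R32 → +7.
Negative (D, E): E28 → −1.
Net charge = (+7) + (−1) = +6.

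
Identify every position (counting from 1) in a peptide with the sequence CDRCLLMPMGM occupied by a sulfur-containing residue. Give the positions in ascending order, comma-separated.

Only Cys (C) and Met (M) have a sulfur atom in the side chain.
Matching residues: C1, C4, M7, M9, M11.

1, 4, 7, 9, 11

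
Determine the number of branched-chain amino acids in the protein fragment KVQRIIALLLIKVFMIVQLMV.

V, L, and I make up the branched-chain aliphatic group.
Matching residues: V2, I5, I6, L8, L9, L10, I11, V13, I16, V17, L19, V21.

12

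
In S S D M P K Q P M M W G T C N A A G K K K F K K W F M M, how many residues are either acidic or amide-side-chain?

3

Acidic: D, E. Amide-side-chain: N, Q.
Acidic residues here: D3 (1).
Amide-side-chain residues here: Q7, N15 (2).
The two groups share no amino acid, so total = 1 + 2 = 3.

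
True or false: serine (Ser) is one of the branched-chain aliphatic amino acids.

False

The BCAAs are Val, Leu, and Ile — aliphatic side chains with a branch point.
Serine is not in this group.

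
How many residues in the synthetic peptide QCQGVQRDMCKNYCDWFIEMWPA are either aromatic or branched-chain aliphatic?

Aromatic: F, W, Y. Branched-chain aliphatic: I, L, V.
Aromatic residues here: Y13, W16, F17, W21 (4).
Branched-chain aliphatic residues here: V5, I18 (2).
The two groups share no amino acid, so total = 4 + 2 = 6.

6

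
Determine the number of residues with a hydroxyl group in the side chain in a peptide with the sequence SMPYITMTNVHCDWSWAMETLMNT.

7

Serine (S), threonine (T), and tyrosine (Y) each carry a hydroxyl group on the side chain.
Matching residues: S1, Y4, T6, T8, S15, T20, T24.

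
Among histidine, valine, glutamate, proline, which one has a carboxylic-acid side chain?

Aspartate (D) and glutamate (E) have carboxylic-acid side chains and are the acidic amino acids.
Of the listed options, only glutamate belongs to this group.

glutamate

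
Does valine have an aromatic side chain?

The aromatic amino acids are Phe (F, benzyl), Trp (W, indole), and Tyr (Y, phenol).
Valine is not in this group.

No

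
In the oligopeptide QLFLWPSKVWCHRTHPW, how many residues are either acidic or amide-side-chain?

Acidic: D, E. Amide-side-chain: N, Q.
Acidic residues here: none (0).
Amide-side-chain residues here: Q1 (1).
The two groups share no amino acid, so total = 0 + 1 = 1.

1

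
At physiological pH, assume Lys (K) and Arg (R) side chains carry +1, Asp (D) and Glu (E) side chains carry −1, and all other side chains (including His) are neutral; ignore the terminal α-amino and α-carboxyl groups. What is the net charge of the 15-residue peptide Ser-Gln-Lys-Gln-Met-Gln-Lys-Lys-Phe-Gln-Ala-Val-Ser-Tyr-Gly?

Positive (K, R): Lys3, Lys7, Lys8 → +3.
Negative (D, E): none → −0.
Net charge = (+3) + (−0) = +3.

+3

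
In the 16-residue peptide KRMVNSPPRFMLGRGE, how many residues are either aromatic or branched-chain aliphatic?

Aromatic: F, W, Y. Branched-chain aliphatic: I, L, V.
Aromatic residues here: F10 (1).
Branched-chain aliphatic residues here: V4, L12 (2).
The two groups share no amino acid, so total = 1 + 2 = 3.

3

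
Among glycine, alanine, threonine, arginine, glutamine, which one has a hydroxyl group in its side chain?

threonine

S, T, and Y are the three residues with a side-chain hydroxyl.
Of the listed options, only threonine belongs to this group.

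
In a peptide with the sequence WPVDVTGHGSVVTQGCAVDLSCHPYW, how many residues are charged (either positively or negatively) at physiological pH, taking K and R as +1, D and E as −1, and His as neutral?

Charged side chains at pH ~7.4: K, R (positive); D, E (negative).
Matching residues: D4, D19.

2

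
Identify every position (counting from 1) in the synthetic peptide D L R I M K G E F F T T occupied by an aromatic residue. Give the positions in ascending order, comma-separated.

9, 10

The aromatic amino acids are Phe (F, benzyl), Trp (W, indole), and Tyr (Y, phenol).
Matching residues: F9, F10.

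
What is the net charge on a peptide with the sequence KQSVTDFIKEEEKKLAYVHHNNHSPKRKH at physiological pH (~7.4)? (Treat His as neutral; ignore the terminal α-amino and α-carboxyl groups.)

+3

The side chains ionized at physiological pH are Lys/Arg (+1) and Asp/Glu (−1); with His treated as neutral, nothing else contributes.
Positive (K, R): K1, K9, K13, K14, K26, R27, K28 → +7.
Negative (D, E): D6, E10, E11, E12 → −4.
Net charge = (+7) + (−4) = +3.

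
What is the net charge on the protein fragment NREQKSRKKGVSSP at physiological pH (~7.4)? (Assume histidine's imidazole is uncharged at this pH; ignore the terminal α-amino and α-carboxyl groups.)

+4

The side chains ionized at physiological pH are Lys/Arg (+1) and Asp/Glu (−1); with His treated as neutral, nothing else contributes.
Positive (K, R): R2, K5, R7, K8, K9 → +5.
Negative (D, E): E3 → −1.
Net charge = (+5) + (−1) = +4.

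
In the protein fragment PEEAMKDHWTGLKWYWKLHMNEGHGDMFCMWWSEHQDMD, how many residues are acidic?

8

The acidic residues are Asp (D) and Glu (E), whose side chains end in a carboxylate group.
Matching residues: E2, E3, D7, E22, D26, E34, D37, D39.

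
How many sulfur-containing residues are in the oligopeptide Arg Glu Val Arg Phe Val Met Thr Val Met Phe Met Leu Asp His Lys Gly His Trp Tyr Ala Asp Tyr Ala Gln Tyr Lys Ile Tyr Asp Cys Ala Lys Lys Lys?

4

Cysteine (C, thiol) and methionine (M, thioether) are the two sulfur-containing amino acids.
Matching residues: Met7, Met10, Met12, Cys31.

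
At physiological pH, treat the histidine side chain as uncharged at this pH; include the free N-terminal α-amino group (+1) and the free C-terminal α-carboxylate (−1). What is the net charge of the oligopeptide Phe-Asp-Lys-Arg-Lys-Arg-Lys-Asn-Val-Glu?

Near pH 7.4, K and R contribute +1 each, D and E contribute −1 each, and every other side chain (His included, as stated) is uncharged.
Positive (K, R): Lys3, Arg4, Lys5, Arg6, Lys7 → +5.
Negative (D, E): Asp2, Glu10 → −2.
The N-terminus (+1) and C-terminus (−1) cancel.
Net charge = (+5) + (−2) = +3.

+3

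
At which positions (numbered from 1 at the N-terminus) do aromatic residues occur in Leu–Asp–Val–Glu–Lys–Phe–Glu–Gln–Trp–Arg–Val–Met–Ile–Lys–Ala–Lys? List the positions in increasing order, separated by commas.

Phenylalanine (F), tryptophan (W), and tyrosine (Y) have aromatic ring side chains.
Matching residues: Phe6, Trp9.

6, 9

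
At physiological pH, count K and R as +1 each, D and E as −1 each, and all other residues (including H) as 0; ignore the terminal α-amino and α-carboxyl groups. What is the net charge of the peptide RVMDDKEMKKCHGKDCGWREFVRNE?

Positive (K, R): R1, K6, K9, K10, K14, R19, R23 → +7.
Negative (D, E): D4, D5, E7, D15, E20, E25 → −6.
Net charge = (+7) + (−6) = +1.

+1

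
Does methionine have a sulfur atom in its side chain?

Cysteine (C, thiol) and methionine (M, thioether) are the two sulfur-containing amino acids.
Methionine is in this group.

Yes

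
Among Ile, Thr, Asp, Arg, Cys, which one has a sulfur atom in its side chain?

Cys

Only Cys (C) and Met (M) have a sulfur atom in the side chain.
Of the listed options, only Cys belongs to this group.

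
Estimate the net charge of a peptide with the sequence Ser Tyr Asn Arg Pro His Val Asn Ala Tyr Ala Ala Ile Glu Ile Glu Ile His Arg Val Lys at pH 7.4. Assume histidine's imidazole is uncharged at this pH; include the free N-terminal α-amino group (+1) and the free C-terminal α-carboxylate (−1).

Near pH 7.4, K and R contribute +1 each, D and E contribute −1 each, and every other side chain (His included, as stated) is uncharged.
Positive (K, R): Arg4, Arg19, Lys21 → +3.
Negative (D, E): Glu14, Glu16 → −2.
The N-terminus (+1) and C-terminus (−1) cancel.
Net charge = (+3) + (−2) = +1.

+1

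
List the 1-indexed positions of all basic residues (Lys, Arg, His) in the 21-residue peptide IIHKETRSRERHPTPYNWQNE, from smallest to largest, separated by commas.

Matching residues: H3, K4, R7, R9, R11, H12.

3, 4, 7, 9, 11, 12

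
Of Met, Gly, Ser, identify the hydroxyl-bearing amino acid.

S, T, and Y are the three residues with a side-chain hydroxyl.
Of the listed options, only Ser belongs to this group.

Ser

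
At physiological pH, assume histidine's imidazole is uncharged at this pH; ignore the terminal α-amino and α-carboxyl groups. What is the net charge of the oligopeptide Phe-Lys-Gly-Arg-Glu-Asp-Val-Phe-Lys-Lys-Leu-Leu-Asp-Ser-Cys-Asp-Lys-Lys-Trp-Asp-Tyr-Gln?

The side chains ionized at physiological pH are Lys/Arg (+1) and Asp/Glu (−1); with His treated as neutral, nothing else contributes.
Positive (K, R): Lys2, Arg4, Lys9, Lys10, Lys17, Lys18 → +6.
Negative (D, E): Glu5, Asp6, Asp13, Asp16, Asp20 → −5.
Net charge = (+6) + (−5) = +1.

+1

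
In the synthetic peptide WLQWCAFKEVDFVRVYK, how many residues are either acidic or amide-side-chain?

Acidic: D, E. Amide-side-chain: N, Q.
Acidic residues here: E9, D11 (2).
Amide-side-chain residues here: Q3 (1).
The two groups share no amino acid, so total = 2 + 1 = 3.

3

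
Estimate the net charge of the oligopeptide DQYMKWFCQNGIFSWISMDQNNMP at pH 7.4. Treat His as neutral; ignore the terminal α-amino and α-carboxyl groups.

-1

Near pH 7.4, K and R contribute +1 each, D and E contribute −1 each, and every other side chain (His included, as stated) is uncharged.
Positive (K, R): K5 → +1.
Negative (D, E): D1, D19 → −2.
Net charge = (+1) + (−2) = −1.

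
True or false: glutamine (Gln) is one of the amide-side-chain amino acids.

True

Asparagine (N) and glutamine (Q) have uncharged amide side chains.
Glutamine is in this group.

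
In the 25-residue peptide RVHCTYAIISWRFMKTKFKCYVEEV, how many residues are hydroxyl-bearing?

The –OH-bearing residues are Ser, Thr (aliphatic alcohols), and Tyr (phenol).
Matching residues: T5, Y6, S10, T16, Y21.

5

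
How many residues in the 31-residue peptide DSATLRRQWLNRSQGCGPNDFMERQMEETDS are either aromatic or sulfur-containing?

5

Aromatic: F, W, Y. Sulfur-containing: C, M.
Aromatic residues here: W9, F21 (2).
Sulfur-containing residues here: C16, M22, M26 (3).
The two groups share no amino acid, so total = 2 + 3 = 5.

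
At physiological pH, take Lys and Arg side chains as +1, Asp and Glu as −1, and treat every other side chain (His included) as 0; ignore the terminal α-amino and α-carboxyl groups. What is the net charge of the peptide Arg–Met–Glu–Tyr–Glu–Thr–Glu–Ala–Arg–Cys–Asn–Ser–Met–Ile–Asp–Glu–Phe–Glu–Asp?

-5

Positive (K, R): Arg1, Arg9 → +2.
Negative (D, E): Glu3, Glu5, Glu7, Asp15, Glu16, Glu18, Asp19 → −7.
Net charge = (+2) + (−7) = −5.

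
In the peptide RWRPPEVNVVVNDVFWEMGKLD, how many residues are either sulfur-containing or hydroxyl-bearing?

1

Sulfur-containing: C, M. Hydroxyl-bearing: S, T, Y.
Sulfur-containing residues here: M18 (1).
Hydroxyl-bearing residues here: none (0).
The two groups share no amino acid, so total = 1 + 0 = 1.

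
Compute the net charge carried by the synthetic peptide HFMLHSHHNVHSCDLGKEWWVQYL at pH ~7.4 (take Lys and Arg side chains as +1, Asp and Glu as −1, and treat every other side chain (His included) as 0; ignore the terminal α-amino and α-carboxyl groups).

Positive (K, R): K17 → +1.
Negative (D, E): D14, E18 → −2.
Net charge = (+1) + (−2) = −1.

-1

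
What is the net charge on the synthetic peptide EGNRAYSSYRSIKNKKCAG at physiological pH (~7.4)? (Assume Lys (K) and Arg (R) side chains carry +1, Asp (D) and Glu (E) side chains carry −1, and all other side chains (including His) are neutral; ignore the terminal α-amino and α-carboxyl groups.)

+4

Positive (K, R): R4, R10, K13, K15, K16 → +5.
Negative (D, E): E1 → −1.
Net charge = (+5) + (−1) = +4.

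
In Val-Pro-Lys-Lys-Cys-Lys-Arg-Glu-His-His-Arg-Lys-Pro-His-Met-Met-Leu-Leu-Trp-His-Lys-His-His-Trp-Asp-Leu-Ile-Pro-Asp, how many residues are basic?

Lysine (K), arginine (R), and histidine (H) have basic, nitrogen-containing side chains.
Matching residues: Lys3, Lys4, Lys6, Arg7, His9, His10, Arg11, Lys12, His14, His20, Lys21, His22, His23.

13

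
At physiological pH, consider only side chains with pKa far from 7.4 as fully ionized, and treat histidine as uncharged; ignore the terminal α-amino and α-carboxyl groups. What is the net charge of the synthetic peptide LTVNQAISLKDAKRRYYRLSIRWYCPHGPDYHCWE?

At pH ~7.4 the Lys and Arg side chains are protonated (+1), the Asp and Glu side chains are deprotonated (−1), and with His taken as neutral all other side chains carry no charge.
Positive (K, R): K10, K13, R14, R15, R18, R22 → +6.
Negative (D, E): D11, D30, E35 → −3.
Net charge = (+6) + (−3) = +3.

+3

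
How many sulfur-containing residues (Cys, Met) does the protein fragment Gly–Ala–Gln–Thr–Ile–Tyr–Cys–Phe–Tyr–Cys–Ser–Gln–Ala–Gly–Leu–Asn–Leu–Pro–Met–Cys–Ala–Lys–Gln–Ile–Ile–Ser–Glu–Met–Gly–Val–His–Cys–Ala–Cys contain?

Matching residues: Cys7, Cys10, Met19, Cys20, Met28, Cys32, Cys34.

7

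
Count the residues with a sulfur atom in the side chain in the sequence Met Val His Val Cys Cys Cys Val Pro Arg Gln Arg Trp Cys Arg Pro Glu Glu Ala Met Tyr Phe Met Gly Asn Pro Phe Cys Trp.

8

Only Cys (C) and Met (M) have a sulfur atom in the side chain.
Matching residues: Met1, Cys5, Cys6, Cys7, Cys14, Met20, Met23, Cys28.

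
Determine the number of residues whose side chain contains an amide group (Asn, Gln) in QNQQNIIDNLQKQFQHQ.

10

Matching residues: Q1, N2, Q3, Q4, N5, N9, Q11, Q13, Q15, Q17.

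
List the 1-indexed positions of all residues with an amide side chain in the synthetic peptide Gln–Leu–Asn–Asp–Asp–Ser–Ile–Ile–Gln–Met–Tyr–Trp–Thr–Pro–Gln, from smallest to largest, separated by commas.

1, 3, 9, 15

Only N (asparagine) and Q (glutamine) carry a side-chain carboxamide.
Matching residues: Gln1, Asn3, Gln9, Gln15.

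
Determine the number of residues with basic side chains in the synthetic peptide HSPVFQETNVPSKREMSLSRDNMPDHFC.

5

The basic amino acids are Lys (K), Arg (R), and His (H).
Matching residues: H1, K13, R14, R20, H26.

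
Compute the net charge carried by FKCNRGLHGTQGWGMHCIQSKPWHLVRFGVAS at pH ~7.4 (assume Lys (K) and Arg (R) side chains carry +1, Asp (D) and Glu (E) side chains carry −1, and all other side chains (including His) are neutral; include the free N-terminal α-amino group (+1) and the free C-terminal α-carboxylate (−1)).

+4

Positive (K, R): K2, R5, K21, R27 → +4.
Negative (D, E): none → −0.
The N-terminus (+1) and C-terminus (−1) cancel.
Net charge = (+4) + (−0) = +4.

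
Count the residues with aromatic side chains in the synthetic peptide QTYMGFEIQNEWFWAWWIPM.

7

F, W, and Y each carry an aromatic ring on the side chain.
Matching residues: Y3, F6, W12, F13, W14, W16, W17.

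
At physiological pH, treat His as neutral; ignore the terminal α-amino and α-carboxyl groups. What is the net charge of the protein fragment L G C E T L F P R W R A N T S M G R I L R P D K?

Near pH 7.4, K and R contribute +1 each, D and E contribute −1 each, and every other side chain (His included, as stated) is uncharged.
Positive (K, R): R9, R11, R18, R21, K24 → +5.
Negative (D, E): E4, D23 → −2.
Net charge = (+5) + (−2) = +3.

+3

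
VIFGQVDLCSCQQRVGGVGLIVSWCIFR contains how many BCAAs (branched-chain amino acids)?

10

The BCAAs are Val, Leu, and Ile — aliphatic side chains with a branch point.
Matching residues: V1, I2, V6, L8, V15, V18, L20, I21, V22, I26.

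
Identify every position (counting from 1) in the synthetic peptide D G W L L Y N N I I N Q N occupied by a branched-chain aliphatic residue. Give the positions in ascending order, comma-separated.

4, 5, 9, 10

Valine (V), leucine (L), and isoleucine (I) are the branched-chain amino acids.
Matching residues: L4, L5, I9, I10.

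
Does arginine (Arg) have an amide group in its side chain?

No

Asparagine (N) and glutamine (Q) have uncharged amide side chains.
Arginine is not in this group.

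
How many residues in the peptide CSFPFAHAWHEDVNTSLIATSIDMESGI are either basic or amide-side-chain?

Basic: H, K, R. Amide-side-chain: N, Q.
Basic residues here: H7, H10 (2).
Amide-side-chain residues here: N14 (1).
The two groups share no amino acid, so total = 2 + 1 = 3.

3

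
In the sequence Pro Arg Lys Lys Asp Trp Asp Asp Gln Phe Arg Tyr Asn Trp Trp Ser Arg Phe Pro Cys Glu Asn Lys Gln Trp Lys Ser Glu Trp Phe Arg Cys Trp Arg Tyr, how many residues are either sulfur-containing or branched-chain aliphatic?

2

Sulfur-containing: C, M. Branched-chain aliphatic: I, L, V.
Sulfur-containing residues here: Cys20, Cys32 (2).
Branched-chain aliphatic residues here: none (0).
The two groups share no amino acid, so total = 2 + 0 = 2.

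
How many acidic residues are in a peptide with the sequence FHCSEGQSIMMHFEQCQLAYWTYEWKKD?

The acidic residues are Asp (D) and Glu (E), whose side chains end in a carboxylate group.
Matching residues: E5, E14, E24, D28.

4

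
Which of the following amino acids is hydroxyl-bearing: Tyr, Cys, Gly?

Tyr

The –OH-bearing residues are Ser, Thr (aliphatic alcohols), and Tyr (phenol).
Of the listed options, only Tyr belongs to this group.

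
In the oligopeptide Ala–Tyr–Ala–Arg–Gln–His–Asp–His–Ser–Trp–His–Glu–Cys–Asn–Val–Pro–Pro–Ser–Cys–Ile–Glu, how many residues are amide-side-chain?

2

Asparagine (N) and glutamine (Q) have uncharged amide side chains.
Matching residues: Gln5, Asn14.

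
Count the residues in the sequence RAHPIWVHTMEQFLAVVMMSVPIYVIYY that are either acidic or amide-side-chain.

2

Acidic: D, E. Amide-side-chain: N, Q.
Acidic residues here: E11 (1).
Amide-side-chain residues here: Q12 (1).
The two groups share no amino acid, so total = 1 + 1 = 2.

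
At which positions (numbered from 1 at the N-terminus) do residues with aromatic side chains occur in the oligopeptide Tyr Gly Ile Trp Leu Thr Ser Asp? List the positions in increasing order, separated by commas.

1, 4

Phenylalanine (F), tryptophan (W), and tyrosine (Y) have aromatic ring side chains.
Matching residues: Tyr1, Trp4.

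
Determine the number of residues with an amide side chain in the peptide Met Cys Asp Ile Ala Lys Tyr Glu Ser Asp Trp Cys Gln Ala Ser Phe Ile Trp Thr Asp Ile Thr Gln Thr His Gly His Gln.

Only N (asparagine) and Q (glutamine) carry a side-chain carboxamide.
Matching residues: Gln13, Gln23, Gln28.

3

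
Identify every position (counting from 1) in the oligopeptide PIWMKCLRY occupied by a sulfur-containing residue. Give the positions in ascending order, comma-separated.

The sulfur-bearing residues are cysteine (–SH) and methionine (–S–CH₃).
Matching residues: M4, C6.

4, 6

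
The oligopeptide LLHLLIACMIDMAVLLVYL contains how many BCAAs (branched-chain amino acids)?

11

The BCAAs are Val, Leu, and Ile — aliphatic side chains with a branch point.
Matching residues: L1, L2, L4, L5, I6, I10, V14, L15, L16, V17, L19.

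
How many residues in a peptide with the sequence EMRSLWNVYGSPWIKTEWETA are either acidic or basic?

Acidic: D, E. Basic: H, K, R.
Acidic residues here: E1, E17, E19 (3).
Basic residues here: R3, K15 (2).
The two groups share no amino acid, so total = 3 + 2 = 5.

5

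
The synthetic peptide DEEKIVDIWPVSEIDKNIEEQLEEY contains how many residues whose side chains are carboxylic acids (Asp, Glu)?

Matching residues: D1, E2, E3, D7, E13, D15, E19, E20, E23, E24.

10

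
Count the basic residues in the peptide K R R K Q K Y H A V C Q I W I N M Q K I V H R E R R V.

11

K, R, and H are the three residues with basic side chains (ε-amine, guanidinium, and imidazole respectively).
Matching residues: K1, R2, R3, K4, K6, H8, K19, H22, R23, R25, R26.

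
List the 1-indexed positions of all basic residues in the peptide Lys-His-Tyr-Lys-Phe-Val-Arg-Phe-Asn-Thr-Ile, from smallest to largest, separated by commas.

1, 2, 4, 7

The basic amino acids are Lys (K), Arg (R), and His (H).
Matching residues: Lys1, His2, Lys4, Arg7.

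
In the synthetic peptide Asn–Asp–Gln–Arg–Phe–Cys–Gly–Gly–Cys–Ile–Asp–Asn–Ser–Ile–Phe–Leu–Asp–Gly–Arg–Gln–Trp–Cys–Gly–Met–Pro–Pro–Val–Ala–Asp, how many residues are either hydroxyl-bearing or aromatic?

4

Hydroxyl-bearing: S, T, Y. Aromatic: F, W, Y.
Hydroxyl-bearing residues here: Ser13 (1).
Aromatic residues here: Phe5, Phe15, Trp21 (3).
(Y belongs to both groups, but none appear in this sequence.) Total = 1 + 3 = 4.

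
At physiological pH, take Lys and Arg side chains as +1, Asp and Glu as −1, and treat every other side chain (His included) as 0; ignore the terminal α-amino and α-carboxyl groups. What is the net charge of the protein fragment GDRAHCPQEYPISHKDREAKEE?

-2

Positive (K, R): R3, K15, R17, K20 → +4.
Negative (D, E): D2, E9, D16, E18, E21, E22 → −6.
Net charge = (+4) + (−6) = −2.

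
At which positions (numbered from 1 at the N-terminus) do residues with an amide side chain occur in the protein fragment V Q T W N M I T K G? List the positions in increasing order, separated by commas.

2, 5

Only N (asparagine) and Q (glutamine) carry a side-chain carboxamide.
Matching residues: Q2, N5.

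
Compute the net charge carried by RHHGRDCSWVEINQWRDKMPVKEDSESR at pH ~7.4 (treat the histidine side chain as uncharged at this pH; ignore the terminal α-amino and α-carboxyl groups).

The side chains ionized at physiological pH are Lys/Arg (+1) and Asp/Glu (−1); with His treated as neutral, nothing else contributes.
Positive (K, R): R1, R5, R16, K18, K22, R28 → +6.
Negative (D, E): D6, E11, D17, E23, D24, E26 → −6.
Net charge = (+6) + (−6) = 0.

0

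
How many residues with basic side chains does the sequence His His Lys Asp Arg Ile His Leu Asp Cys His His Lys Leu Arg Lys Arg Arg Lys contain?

The basic amino acids are Lys (K), Arg (R), and His (H).
Matching residues: His1, His2, Lys3, Arg5, His7, His11, His12, Lys13, Arg15, Lys16, Arg17, Arg18, Lys19.

13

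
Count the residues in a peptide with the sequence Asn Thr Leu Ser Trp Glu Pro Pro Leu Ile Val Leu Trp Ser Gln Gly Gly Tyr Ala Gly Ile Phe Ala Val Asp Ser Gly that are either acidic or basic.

2

Acidic: D, E. Basic: H, K, R.
Acidic residues here: Glu6, Asp25 (2).
Basic residues here: none (0).
The two groups share no amino acid, so total = 2 + 0 = 2.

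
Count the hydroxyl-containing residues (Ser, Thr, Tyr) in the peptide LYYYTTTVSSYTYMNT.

12

Matching residues: Y2, Y3, Y4, T5, T6, T7, S9, S10, Y11, T12, Y13, T16.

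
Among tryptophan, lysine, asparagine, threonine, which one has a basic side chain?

lysine

The basic amino acids are Lys (K), Arg (R), and His (H).
Of the listed options, only lysine belongs to this group.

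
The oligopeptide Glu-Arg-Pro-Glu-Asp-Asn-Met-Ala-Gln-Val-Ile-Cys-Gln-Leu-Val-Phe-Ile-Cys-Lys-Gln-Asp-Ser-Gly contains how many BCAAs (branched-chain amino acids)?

5

Valine (V), leucine (L), and isoleucine (I) are the branched-chain amino acids.
Matching residues: Val10, Ile11, Leu14, Val15, Ile17.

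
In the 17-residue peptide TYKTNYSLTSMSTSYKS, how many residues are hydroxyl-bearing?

12

S, T, and Y are the three residues with a side-chain hydroxyl.
Matching residues: T1, Y2, T4, Y6, S7, T9, S10, S12, T13, S14, Y15, S17.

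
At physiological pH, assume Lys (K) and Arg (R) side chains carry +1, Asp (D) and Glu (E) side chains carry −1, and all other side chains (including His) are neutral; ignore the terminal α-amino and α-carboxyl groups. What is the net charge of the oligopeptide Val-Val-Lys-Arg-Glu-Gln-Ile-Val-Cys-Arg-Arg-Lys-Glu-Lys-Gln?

Positive (K, R): Lys3, Arg4, Arg10, Arg11, Lys12, Lys14 → +6.
Negative (D, E): Glu5, Glu13 → −2.
Net charge = (+6) + (−2) = +4.

+4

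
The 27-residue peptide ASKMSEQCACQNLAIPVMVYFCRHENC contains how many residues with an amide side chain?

4

Asparagine (N) and glutamine (Q) have uncharged amide side chains.
Matching residues: Q7, Q11, N12, N26.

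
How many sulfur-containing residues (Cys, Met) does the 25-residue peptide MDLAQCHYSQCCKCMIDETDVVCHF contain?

7

Matching residues: M1, C6, C11, C12, C14, M15, C23.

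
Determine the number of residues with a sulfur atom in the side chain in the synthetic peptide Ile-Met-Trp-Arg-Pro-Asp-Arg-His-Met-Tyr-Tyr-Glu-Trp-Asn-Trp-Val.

2

Cysteine (C, thiol) and methionine (M, thioether) are the two sulfur-containing amino acids.
Matching residues: Met2, Met9.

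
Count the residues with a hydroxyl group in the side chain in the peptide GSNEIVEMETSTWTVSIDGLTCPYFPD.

The –OH-bearing residues are Ser, Thr (aliphatic alcohols), and Tyr (phenol).
Matching residues: S2, T10, S11, T12, T14, S16, T21, Y24.

8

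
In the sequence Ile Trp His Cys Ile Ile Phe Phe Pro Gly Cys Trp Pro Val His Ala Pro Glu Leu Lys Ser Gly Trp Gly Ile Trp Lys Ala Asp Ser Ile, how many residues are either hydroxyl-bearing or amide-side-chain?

2

Hydroxyl-bearing: S, T, Y. Amide-side-chain: N, Q.
Hydroxyl-bearing residues here: Ser21, Ser30 (2).
Amide-side-chain residues here: none (0).
The two groups share no amino acid, so total = 2 + 0 = 2.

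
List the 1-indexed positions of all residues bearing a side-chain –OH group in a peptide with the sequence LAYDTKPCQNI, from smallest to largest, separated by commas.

S, T, and Y are the three residues with a side-chain hydroxyl.
Matching residues: Y3, T5.

3, 5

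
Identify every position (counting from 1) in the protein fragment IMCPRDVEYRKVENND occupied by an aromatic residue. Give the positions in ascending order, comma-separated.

The aromatic amino acids are Phe (F, benzyl), Trp (W, indole), and Tyr (Y, phenol).
Matching residues: Y9.

9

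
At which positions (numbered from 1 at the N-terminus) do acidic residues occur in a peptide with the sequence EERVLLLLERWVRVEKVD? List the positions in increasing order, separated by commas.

Only D (aspartate) and E (glutamate) carry a side-chain carboxylic acid.
Matching residues: E1, E2, E9, E15, D18.

1, 2, 9, 15, 18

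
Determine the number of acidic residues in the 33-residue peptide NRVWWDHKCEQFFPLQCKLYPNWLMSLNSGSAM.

Only D (aspartate) and E (glutamate) carry a side-chain carboxylic acid.
Matching residues: D6, E10.

2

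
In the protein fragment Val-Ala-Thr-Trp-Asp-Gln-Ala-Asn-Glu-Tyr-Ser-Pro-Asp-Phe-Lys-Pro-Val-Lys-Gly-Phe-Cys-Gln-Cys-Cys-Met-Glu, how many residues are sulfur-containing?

Cysteine (C, thiol) and methionine (M, thioether) are the two sulfur-containing amino acids.
Matching residues: Cys21, Cys23, Cys24, Met25.

4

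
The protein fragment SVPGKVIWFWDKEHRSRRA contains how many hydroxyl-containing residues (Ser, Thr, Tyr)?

Matching residues: S1, S16.

2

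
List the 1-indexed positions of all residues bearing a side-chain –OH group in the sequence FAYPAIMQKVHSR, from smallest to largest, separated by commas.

Serine (S), threonine (T), and tyrosine (Y) each carry a hydroxyl group on the side chain.
Matching residues: Y3, S12.

3, 12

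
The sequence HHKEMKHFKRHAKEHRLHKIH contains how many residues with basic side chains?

14

The basic amino acids are Lys (K), Arg (R), and His (H).
Matching residues: H1, H2, K3, K6, H7, K9, R10, H11, K13, H15, R16, H18, K19, H21.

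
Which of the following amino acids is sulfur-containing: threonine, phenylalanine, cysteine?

cysteine

Cysteine (C, thiol) and methionine (M, thioether) are the two sulfur-containing amino acids.
Of the listed options, only cysteine belongs to this group.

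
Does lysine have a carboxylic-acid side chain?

The acidic residues are Asp (D) and Glu (E), whose side chains end in a carboxylate group.
Lysine is not in this group.

No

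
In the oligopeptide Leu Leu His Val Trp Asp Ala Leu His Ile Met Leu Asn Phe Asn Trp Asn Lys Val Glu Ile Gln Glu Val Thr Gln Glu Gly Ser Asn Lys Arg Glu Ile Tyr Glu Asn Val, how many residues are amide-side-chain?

7

The amide-side-chain residues are Asn (N) and Gln (Q).
Matching residues: Asn13, Asn15, Asn17, Gln22, Gln26, Asn30, Asn37.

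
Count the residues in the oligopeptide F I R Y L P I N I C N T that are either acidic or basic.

1

Acidic: D, E. Basic: H, K, R.
Acidic residues here: none (0).
Basic residues here: R3 (1).
The two groups share no amino acid, so total = 0 + 1 = 1.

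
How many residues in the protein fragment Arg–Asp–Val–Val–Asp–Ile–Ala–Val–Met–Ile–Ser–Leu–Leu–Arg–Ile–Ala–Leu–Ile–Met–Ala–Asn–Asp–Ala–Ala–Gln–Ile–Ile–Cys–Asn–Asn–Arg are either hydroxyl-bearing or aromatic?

Hydroxyl-bearing: S, T, Y. Aromatic: F, W, Y.
Hydroxyl-bearing residues here: Ser11 (1).
Aromatic residues here: none (0).
(Y belongs to both groups, but none appear in this sequence.) Total = 1 + 0 = 1.

1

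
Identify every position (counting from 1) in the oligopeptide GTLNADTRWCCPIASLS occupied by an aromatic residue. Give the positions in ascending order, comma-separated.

Phenylalanine (F), tryptophan (W), and tyrosine (Y) have aromatic ring side chains.
Matching residues: W9.

9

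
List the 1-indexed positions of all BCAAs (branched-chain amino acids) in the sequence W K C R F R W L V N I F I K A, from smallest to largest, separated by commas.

8, 9, 11, 13

Valine (V), leucine (L), and isoleucine (I) are the branched-chain amino acids.
Matching residues: L8, V9, I11, I13.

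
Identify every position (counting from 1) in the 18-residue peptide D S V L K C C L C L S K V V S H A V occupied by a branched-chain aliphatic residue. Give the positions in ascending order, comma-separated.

3, 4, 8, 10, 13, 14, 18

V, L, and I make up the branched-chain aliphatic group.
Matching residues: V3, L4, L8, L10, V13, V14, V18.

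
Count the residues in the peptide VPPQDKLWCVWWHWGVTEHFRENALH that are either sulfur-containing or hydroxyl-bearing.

2

Sulfur-containing: C, M. Hydroxyl-bearing: S, T, Y.
Sulfur-containing residues here: C9 (1).
Hydroxyl-bearing residues here: T17 (1).
The two groups share no amino acid, so total = 1 + 1 = 2.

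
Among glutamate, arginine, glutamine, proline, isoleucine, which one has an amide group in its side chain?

glutamine

Only N (asparagine) and Q (glutamine) carry a side-chain carboxamide.
Of the listed options, only glutamine belongs to this group.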